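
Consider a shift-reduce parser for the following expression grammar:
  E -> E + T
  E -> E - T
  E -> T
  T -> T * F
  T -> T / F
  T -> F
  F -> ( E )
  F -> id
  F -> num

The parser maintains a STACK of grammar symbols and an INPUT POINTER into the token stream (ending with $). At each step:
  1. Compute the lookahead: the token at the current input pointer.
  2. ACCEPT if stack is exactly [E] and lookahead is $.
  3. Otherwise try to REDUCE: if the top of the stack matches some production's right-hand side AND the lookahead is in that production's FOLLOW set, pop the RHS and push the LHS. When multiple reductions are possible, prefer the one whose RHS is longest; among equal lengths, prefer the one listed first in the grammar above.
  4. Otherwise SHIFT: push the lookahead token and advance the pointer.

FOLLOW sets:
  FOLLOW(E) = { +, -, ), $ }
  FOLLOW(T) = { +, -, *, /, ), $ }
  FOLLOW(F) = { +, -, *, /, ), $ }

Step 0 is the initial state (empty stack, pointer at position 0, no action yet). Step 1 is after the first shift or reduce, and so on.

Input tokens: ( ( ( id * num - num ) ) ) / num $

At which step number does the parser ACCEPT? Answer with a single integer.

Step 1: shift (. Stack=[(] ptr=1 lookahead=( remaining=[( ( id * num - num ) ) ) / num $]
Step 2: shift (. Stack=[( (] ptr=2 lookahead=( remaining=[( id * num - num ) ) ) / num $]
Step 3: shift (. Stack=[( ( (] ptr=3 lookahead=id remaining=[id * num - num ) ) ) / num $]
Step 4: shift id. Stack=[( ( ( id] ptr=4 lookahead=* remaining=[* num - num ) ) ) / num $]
Step 5: reduce F->id. Stack=[( ( ( F] ptr=4 lookahead=* remaining=[* num - num ) ) ) / num $]
Step 6: reduce T->F. Stack=[( ( ( T] ptr=4 lookahead=* remaining=[* num - num ) ) ) / num $]
Step 7: shift *. Stack=[( ( ( T *] ptr=5 lookahead=num remaining=[num - num ) ) ) / num $]
Step 8: shift num. Stack=[( ( ( T * num] ptr=6 lookahead=- remaining=[- num ) ) ) / num $]
Step 9: reduce F->num. Stack=[( ( ( T * F] ptr=6 lookahead=- remaining=[- num ) ) ) / num $]
Step 10: reduce T->T * F. Stack=[( ( ( T] ptr=6 lookahead=- remaining=[- num ) ) ) / num $]
Step 11: reduce E->T. Stack=[( ( ( E] ptr=6 lookahead=- remaining=[- num ) ) ) / num $]
Step 12: shift -. Stack=[( ( ( E -] ptr=7 lookahead=num remaining=[num ) ) ) / num $]
Step 13: shift num. Stack=[( ( ( E - num] ptr=8 lookahead=) remaining=[) ) ) / num $]
Step 14: reduce F->num. Stack=[( ( ( E - F] ptr=8 lookahead=) remaining=[) ) ) / num $]
Step 15: reduce T->F. Stack=[( ( ( E - T] ptr=8 lookahead=) remaining=[) ) ) / num $]
Step 16: reduce E->E - T. Stack=[( ( ( E] ptr=8 lookahead=) remaining=[) ) ) / num $]
Step 17: shift ). Stack=[( ( ( E )] ptr=9 lookahead=) remaining=[) ) / num $]
Step 18: reduce F->( E ). Stack=[( ( F] ptr=9 lookahead=) remaining=[) ) / num $]
Step 19: reduce T->F. Stack=[( ( T] ptr=9 lookahead=) remaining=[) ) / num $]
Step 20: reduce E->T. Stack=[( ( E] ptr=9 lookahead=) remaining=[) ) / num $]
Step 21: shift ). Stack=[( ( E )] ptr=10 lookahead=) remaining=[) / num $]
Step 22: reduce F->( E ). Stack=[( F] ptr=10 lookahead=) remaining=[) / num $]
Step 23: reduce T->F. Stack=[( T] ptr=10 lookahead=) remaining=[) / num $]
Step 24: reduce E->T. Stack=[( E] ptr=10 lookahead=) remaining=[) / num $]
Step 25: shift ). Stack=[( E )] ptr=11 lookahead=/ remaining=[/ num $]
Step 26: reduce F->( E ). Stack=[F] ptr=11 lookahead=/ remaining=[/ num $]
Step 27: reduce T->F. Stack=[T] ptr=11 lookahead=/ remaining=[/ num $]
Step 28: shift /. Stack=[T /] ptr=12 lookahead=num remaining=[num $]
Step 29: shift num. Stack=[T / num] ptr=13 lookahead=$ remaining=[$]
Step 30: reduce F->num. Stack=[T / F] ptr=13 lookahead=$ remaining=[$]
Step 31: reduce T->T / F. Stack=[T] ptr=13 lookahead=$ remaining=[$]
Step 32: reduce E->T. Stack=[E] ptr=13 lookahead=$ remaining=[$]
Step 33: accept. Stack=[E] ptr=13 lookahead=$ remaining=[$]

Answer: 33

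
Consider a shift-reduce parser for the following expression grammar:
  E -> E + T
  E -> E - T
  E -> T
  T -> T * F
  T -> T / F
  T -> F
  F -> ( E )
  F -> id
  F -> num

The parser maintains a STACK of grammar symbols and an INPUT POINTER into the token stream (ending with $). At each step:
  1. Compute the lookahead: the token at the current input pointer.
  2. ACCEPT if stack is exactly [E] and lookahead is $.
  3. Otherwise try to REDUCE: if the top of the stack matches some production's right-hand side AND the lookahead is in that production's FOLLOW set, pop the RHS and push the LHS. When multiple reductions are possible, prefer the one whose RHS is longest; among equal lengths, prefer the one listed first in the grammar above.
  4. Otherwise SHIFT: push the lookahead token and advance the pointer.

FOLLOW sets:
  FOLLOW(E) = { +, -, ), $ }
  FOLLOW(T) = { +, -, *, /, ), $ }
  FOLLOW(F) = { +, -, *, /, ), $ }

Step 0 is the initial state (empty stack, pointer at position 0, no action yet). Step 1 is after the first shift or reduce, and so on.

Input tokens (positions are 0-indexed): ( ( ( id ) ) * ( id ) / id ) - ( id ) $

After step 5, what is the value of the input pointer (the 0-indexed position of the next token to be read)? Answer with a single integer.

Answer: 4

Derivation:
Step 1: shift (. Stack=[(] ptr=1 lookahead=( remaining=[( ( id ) ) * ( id ) / id ) - ( id ) $]
Step 2: shift (. Stack=[( (] ptr=2 lookahead=( remaining=[( id ) ) * ( id ) / id ) - ( id ) $]
Step 3: shift (. Stack=[( ( (] ptr=3 lookahead=id remaining=[id ) ) * ( id ) / id ) - ( id ) $]
Step 4: shift id. Stack=[( ( ( id] ptr=4 lookahead=) remaining=[) ) * ( id ) / id ) - ( id ) $]
Step 5: reduce F->id. Stack=[( ( ( F] ptr=4 lookahead=) remaining=[) ) * ( id ) / id ) - ( id ) $]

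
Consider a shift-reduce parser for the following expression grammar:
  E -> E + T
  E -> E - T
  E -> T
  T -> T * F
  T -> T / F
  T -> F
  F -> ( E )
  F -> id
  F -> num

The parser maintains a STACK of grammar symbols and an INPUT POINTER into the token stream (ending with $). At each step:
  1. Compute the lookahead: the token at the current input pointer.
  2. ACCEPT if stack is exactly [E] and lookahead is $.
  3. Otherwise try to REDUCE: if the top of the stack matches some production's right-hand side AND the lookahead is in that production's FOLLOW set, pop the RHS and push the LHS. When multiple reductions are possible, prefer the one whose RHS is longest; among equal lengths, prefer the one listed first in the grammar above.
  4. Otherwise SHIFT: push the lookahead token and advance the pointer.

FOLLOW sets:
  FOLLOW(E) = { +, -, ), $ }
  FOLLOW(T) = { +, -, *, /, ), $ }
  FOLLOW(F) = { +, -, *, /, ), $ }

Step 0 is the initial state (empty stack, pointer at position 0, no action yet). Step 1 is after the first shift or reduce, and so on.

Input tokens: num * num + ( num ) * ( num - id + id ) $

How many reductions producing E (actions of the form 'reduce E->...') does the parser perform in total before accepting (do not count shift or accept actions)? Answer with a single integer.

Answer: 6

Derivation:
Step 1: shift num. Stack=[num] ptr=1 lookahead=* remaining=[* num + ( num ) * ( num - id + id ) $]
Step 2: reduce F->num. Stack=[F] ptr=1 lookahead=* remaining=[* num + ( num ) * ( num - id + id ) $]
Step 3: reduce T->F. Stack=[T] ptr=1 lookahead=* remaining=[* num + ( num ) * ( num - id + id ) $]
Step 4: shift *. Stack=[T *] ptr=2 lookahead=num remaining=[num + ( num ) * ( num - id + id ) $]
Step 5: shift num. Stack=[T * num] ptr=3 lookahead=+ remaining=[+ ( num ) * ( num - id + id ) $]
Step 6: reduce F->num. Stack=[T * F] ptr=3 lookahead=+ remaining=[+ ( num ) * ( num - id + id ) $]
Step 7: reduce T->T * F. Stack=[T] ptr=3 lookahead=+ remaining=[+ ( num ) * ( num - id + id ) $]
Step 8: reduce E->T. Stack=[E] ptr=3 lookahead=+ remaining=[+ ( num ) * ( num - id + id ) $]
Step 9: shift +. Stack=[E +] ptr=4 lookahead=( remaining=[( num ) * ( num - id + id ) $]
Step 10: shift (. Stack=[E + (] ptr=5 lookahead=num remaining=[num ) * ( num - id + id ) $]
Step 11: shift num. Stack=[E + ( num] ptr=6 lookahead=) remaining=[) * ( num - id + id ) $]
Step 12: reduce F->num. Stack=[E + ( F] ptr=6 lookahead=) remaining=[) * ( num - id + id ) $]
Step 13: reduce T->F. Stack=[E + ( T] ptr=6 lookahead=) remaining=[) * ( num - id + id ) $]
Step 14: reduce E->T. Stack=[E + ( E] ptr=6 lookahead=) remaining=[) * ( num - id + id ) $]
Step 15: shift ). Stack=[E + ( E )] ptr=7 lookahead=* remaining=[* ( num - id + id ) $]
Step 16: reduce F->( E ). Stack=[E + F] ptr=7 lookahead=* remaining=[* ( num - id + id ) $]
Step 17: reduce T->F. Stack=[E + T] ptr=7 lookahead=* remaining=[* ( num - id + id ) $]
Step 18: shift *. Stack=[E + T *] ptr=8 lookahead=( remaining=[( num - id + id ) $]
Step 19: shift (. Stack=[E + T * (] ptr=9 lookahead=num remaining=[num - id + id ) $]
Step 20: shift num. Stack=[E + T * ( num] ptr=10 lookahead=- remaining=[- id + id ) $]
Step 21: reduce F->num. Stack=[E + T * ( F] ptr=10 lookahead=- remaining=[- id + id ) $]
Step 22: reduce T->F. Stack=[E + T * ( T] ptr=10 lookahead=- remaining=[- id + id ) $]
Step 23: reduce E->T. Stack=[E + T * ( E] ptr=10 lookahead=- remaining=[- id + id ) $]
Step 24: shift -. Stack=[E + T * ( E -] ptr=11 lookahead=id remaining=[id + id ) $]
Step 25: shift id. Stack=[E + T * ( E - id] ptr=12 lookahead=+ remaining=[+ id ) $]
Step 26: reduce F->id. Stack=[E + T * ( E - F] ptr=12 lookahead=+ remaining=[+ id ) $]
Step 27: reduce T->F. Stack=[E + T * ( E - T] ptr=12 lookahead=+ remaining=[+ id ) $]
Step 28: reduce E->E - T. Stack=[E + T * ( E] ptr=12 lookahead=+ remaining=[+ id ) $]
Step 29: shift +. Stack=[E + T * ( E +] ptr=13 lookahead=id remaining=[id ) $]
Step 30: shift id. Stack=[E + T * ( E + id] ptr=14 lookahead=) remaining=[) $]
Step 31: reduce F->id. Stack=[E + T * ( E + F] ptr=14 lookahead=) remaining=[) $]
Step 32: reduce T->F. Stack=[E + T * ( E + T] ptr=14 lookahead=) remaining=[) $]
Step 33: reduce E->E + T. Stack=[E + T * ( E] ptr=14 lookahead=) remaining=[) $]
Step 34: shift ). Stack=[E + T * ( E )] ptr=15 lookahead=$ remaining=[$]
Step 35: reduce F->( E ). Stack=[E + T * F] ptr=15 lookahead=$ remaining=[$]
Step 36: reduce T->T * F. Stack=[E + T] ptr=15 lookahead=$ remaining=[$]
Step 37: reduce E->E + T. Stack=[E] ptr=15 lookahead=$ remaining=[$]
Step 38: accept. Stack=[E] ptr=15 lookahead=$ remaining=[$]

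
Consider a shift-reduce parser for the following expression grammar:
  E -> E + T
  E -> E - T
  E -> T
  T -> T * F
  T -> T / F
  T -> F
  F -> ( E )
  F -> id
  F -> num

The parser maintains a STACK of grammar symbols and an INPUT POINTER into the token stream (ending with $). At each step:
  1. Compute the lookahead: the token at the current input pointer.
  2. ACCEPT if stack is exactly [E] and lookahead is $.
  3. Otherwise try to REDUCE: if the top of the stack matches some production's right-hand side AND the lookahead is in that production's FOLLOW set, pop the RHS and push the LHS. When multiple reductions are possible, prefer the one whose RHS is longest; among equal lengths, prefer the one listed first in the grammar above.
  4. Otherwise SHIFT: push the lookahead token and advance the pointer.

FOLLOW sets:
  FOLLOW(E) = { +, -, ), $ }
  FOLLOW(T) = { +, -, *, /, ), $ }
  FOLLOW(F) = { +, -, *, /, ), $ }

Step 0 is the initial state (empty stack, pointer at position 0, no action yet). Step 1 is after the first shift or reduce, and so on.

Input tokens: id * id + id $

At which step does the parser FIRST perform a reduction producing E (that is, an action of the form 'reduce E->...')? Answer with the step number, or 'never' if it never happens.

Step 1: shift id. Stack=[id] ptr=1 lookahead=* remaining=[* id + id $]
Step 2: reduce F->id. Stack=[F] ptr=1 lookahead=* remaining=[* id + id $]
Step 3: reduce T->F. Stack=[T] ptr=1 lookahead=* remaining=[* id + id $]
Step 4: shift *. Stack=[T *] ptr=2 lookahead=id remaining=[id + id $]
Step 5: shift id. Stack=[T * id] ptr=3 lookahead=+ remaining=[+ id $]
Step 6: reduce F->id. Stack=[T * F] ptr=3 lookahead=+ remaining=[+ id $]
Step 7: reduce T->T * F. Stack=[T] ptr=3 lookahead=+ remaining=[+ id $]
Step 8: reduce E->T. Stack=[E] ptr=3 lookahead=+ remaining=[+ id $]

Answer: 8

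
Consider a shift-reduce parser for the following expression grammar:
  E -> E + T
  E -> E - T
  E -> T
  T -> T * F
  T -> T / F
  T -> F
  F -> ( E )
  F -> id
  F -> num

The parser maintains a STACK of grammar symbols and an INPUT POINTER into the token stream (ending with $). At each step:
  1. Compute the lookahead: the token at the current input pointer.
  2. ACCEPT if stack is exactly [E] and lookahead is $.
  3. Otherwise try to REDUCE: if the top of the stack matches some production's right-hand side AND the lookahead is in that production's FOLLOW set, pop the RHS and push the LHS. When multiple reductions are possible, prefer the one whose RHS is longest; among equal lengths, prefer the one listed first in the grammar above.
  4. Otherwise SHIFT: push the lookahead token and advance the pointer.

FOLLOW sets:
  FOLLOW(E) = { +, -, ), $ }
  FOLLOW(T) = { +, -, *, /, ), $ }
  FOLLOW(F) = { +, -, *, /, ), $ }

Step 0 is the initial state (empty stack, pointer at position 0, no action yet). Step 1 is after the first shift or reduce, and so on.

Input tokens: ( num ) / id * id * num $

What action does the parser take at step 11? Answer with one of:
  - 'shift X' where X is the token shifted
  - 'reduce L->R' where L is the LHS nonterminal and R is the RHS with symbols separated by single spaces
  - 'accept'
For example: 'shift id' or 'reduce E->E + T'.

Answer: reduce F->id

Derivation:
Step 1: shift (. Stack=[(] ptr=1 lookahead=num remaining=[num ) / id * id * num $]
Step 2: shift num. Stack=[( num] ptr=2 lookahead=) remaining=[) / id * id * num $]
Step 3: reduce F->num. Stack=[( F] ptr=2 lookahead=) remaining=[) / id * id * num $]
Step 4: reduce T->F. Stack=[( T] ptr=2 lookahead=) remaining=[) / id * id * num $]
Step 5: reduce E->T. Stack=[( E] ptr=2 lookahead=) remaining=[) / id * id * num $]
Step 6: shift ). Stack=[( E )] ptr=3 lookahead=/ remaining=[/ id * id * num $]
Step 7: reduce F->( E ). Stack=[F] ptr=3 lookahead=/ remaining=[/ id * id * num $]
Step 8: reduce T->F. Stack=[T] ptr=3 lookahead=/ remaining=[/ id * id * num $]
Step 9: shift /. Stack=[T /] ptr=4 lookahead=id remaining=[id * id * num $]
Step 10: shift id. Stack=[T / id] ptr=5 lookahead=* remaining=[* id * num $]
Step 11: reduce F->id. Stack=[T / F] ptr=5 lookahead=* remaining=[* id * num $]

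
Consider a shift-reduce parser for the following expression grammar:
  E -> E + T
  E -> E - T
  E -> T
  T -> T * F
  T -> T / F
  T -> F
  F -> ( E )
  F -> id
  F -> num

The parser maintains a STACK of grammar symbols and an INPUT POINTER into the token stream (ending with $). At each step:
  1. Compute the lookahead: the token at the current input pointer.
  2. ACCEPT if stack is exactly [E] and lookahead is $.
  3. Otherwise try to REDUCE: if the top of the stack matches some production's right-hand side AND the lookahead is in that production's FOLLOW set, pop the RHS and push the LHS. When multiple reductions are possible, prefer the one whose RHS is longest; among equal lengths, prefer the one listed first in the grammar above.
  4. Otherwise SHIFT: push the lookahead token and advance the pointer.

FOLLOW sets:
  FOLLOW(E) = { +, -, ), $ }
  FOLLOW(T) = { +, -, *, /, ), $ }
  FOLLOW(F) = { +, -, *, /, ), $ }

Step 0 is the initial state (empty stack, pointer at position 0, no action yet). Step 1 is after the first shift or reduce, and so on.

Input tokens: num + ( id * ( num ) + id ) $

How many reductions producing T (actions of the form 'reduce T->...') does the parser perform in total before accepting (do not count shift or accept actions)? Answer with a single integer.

Step 1: shift num. Stack=[num] ptr=1 lookahead=+ remaining=[+ ( id * ( num ) + id ) $]
Step 2: reduce F->num. Stack=[F] ptr=1 lookahead=+ remaining=[+ ( id * ( num ) + id ) $]
Step 3: reduce T->F. Stack=[T] ptr=1 lookahead=+ remaining=[+ ( id * ( num ) + id ) $]
Step 4: reduce E->T. Stack=[E] ptr=1 lookahead=+ remaining=[+ ( id * ( num ) + id ) $]
Step 5: shift +. Stack=[E +] ptr=2 lookahead=( remaining=[( id * ( num ) + id ) $]
Step 6: shift (. Stack=[E + (] ptr=3 lookahead=id remaining=[id * ( num ) + id ) $]
Step 7: shift id. Stack=[E + ( id] ptr=4 lookahead=* remaining=[* ( num ) + id ) $]
Step 8: reduce F->id. Stack=[E + ( F] ptr=4 lookahead=* remaining=[* ( num ) + id ) $]
Step 9: reduce T->F. Stack=[E + ( T] ptr=4 lookahead=* remaining=[* ( num ) + id ) $]
Step 10: shift *. Stack=[E + ( T *] ptr=5 lookahead=( remaining=[( num ) + id ) $]
Step 11: shift (. Stack=[E + ( T * (] ptr=6 lookahead=num remaining=[num ) + id ) $]
Step 12: shift num. Stack=[E + ( T * ( num] ptr=7 lookahead=) remaining=[) + id ) $]
Step 13: reduce F->num. Stack=[E + ( T * ( F] ptr=7 lookahead=) remaining=[) + id ) $]
Step 14: reduce T->F. Stack=[E + ( T * ( T] ptr=7 lookahead=) remaining=[) + id ) $]
Step 15: reduce E->T. Stack=[E + ( T * ( E] ptr=7 lookahead=) remaining=[) + id ) $]
Step 16: shift ). Stack=[E + ( T * ( E )] ptr=8 lookahead=+ remaining=[+ id ) $]
Step 17: reduce F->( E ). Stack=[E + ( T * F] ptr=8 lookahead=+ remaining=[+ id ) $]
Step 18: reduce T->T * F. Stack=[E + ( T] ptr=8 lookahead=+ remaining=[+ id ) $]
Step 19: reduce E->T. Stack=[E + ( E] ptr=8 lookahead=+ remaining=[+ id ) $]
Step 20: shift +. Stack=[E + ( E +] ptr=9 lookahead=id remaining=[id ) $]
Step 21: shift id. Stack=[E + ( E + id] ptr=10 lookahead=) remaining=[) $]
Step 22: reduce F->id. Stack=[E + ( E + F] ptr=10 lookahead=) remaining=[) $]
Step 23: reduce T->F. Stack=[E + ( E + T] ptr=10 lookahead=) remaining=[) $]
Step 24: reduce E->E + T. Stack=[E + ( E] ptr=10 lookahead=) remaining=[) $]
Step 25: shift ). Stack=[E + ( E )] ptr=11 lookahead=$ remaining=[$]
Step 26: reduce F->( E ). Stack=[E + F] ptr=11 lookahead=$ remaining=[$]
Step 27: reduce T->F. Stack=[E + T] ptr=11 lookahead=$ remaining=[$]
Step 28: reduce E->E + T. Stack=[E] ptr=11 lookahead=$ remaining=[$]
Step 29: accept. Stack=[E] ptr=11 lookahead=$ remaining=[$]

Answer: 6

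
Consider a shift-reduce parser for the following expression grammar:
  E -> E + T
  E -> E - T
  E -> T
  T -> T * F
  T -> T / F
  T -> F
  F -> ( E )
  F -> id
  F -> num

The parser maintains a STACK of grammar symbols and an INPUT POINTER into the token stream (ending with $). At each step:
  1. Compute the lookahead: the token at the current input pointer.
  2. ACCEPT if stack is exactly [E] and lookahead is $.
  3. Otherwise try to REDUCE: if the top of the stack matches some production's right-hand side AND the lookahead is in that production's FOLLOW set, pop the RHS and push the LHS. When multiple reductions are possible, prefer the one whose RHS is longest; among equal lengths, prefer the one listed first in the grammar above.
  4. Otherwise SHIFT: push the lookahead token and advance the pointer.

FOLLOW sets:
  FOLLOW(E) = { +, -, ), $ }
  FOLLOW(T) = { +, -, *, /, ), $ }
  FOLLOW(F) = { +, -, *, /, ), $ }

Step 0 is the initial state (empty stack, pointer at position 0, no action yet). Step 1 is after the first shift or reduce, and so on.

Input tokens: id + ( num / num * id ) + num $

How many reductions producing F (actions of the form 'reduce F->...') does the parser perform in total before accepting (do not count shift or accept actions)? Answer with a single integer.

Step 1: shift id. Stack=[id] ptr=1 lookahead=+ remaining=[+ ( num / num * id ) + num $]
Step 2: reduce F->id. Stack=[F] ptr=1 lookahead=+ remaining=[+ ( num / num * id ) + num $]
Step 3: reduce T->F. Stack=[T] ptr=1 lookahead=+ remaining=[+ ( num / num * id ) + num $]
Step 4: reduce E->T. Stack=[E] ptr=1 lookahead=+ remaining=[+ ( num / num * id ) + num $]
Step 5: shift +. Stack=[E +] ptr=2 lookahead=( remaining=[( num / num * id ) + num $]
Step 6: shift (. Stack=[E + (] ptr=3 lookahead=num remaining=[num / num * id ) + num $]
Step 7: shift num. Stack=[E + ( num] ptr=4 lookahead=/ remaining=[/ num * id ) + num $]
Step 8: reduce F->num. Stack=[E + ( F] ptr=4 lookahead=/ remaining=[/ num * id ) + num $]
Step 9: reduce T->F. Stack=[E + ( T] ptr=4 lookahead=/ remaining=[/ num * id ) + num $]
Step 10: shift /. Stack=[E + ( T /] ptr=5 lookahead=num remaining=[num * id ) + num $]
Step 11: shift num. Stack=[E + ( T / num] ptr=6 lookahead=* remaining=[* id ) + num $]
Step 12: reduce F->num. Stack=[E + ( T / F] ptr=6 lookahead=* remaining=[* id ) + num $]
Step 13: reduce T->T / F. Stack=[E + ( T] ptr=6 lookahead=* remaining=[* id ) + num $]
Step 14: shift *. Stack=[E + ( T *] ptr=7 lookahead=id remaining=[id ) + num $]
Step 15: shift id. Stack=[E + ( T * id] ptr=8 lookahead=) remaining=[) + num $]
Step 16: reduce F->id. Stack=[E + ( T * F] ptr=8 lookahead=) remaining=[) + num $]
Step 17: reduce T->T * F. Stack=[E + ( T] ptr=8 lookahead=) remaining=[) + num $]
Step 18: reduce E->T. Stack=[E + ( E] ptr=8 lookahead=) remaining=[) + num $]
Step 19: shift ). Stack=[E + ( E )] ptr=9 lookahead=+ remaining=[+ num $]
Step 20: reduce F->( E ). Stack=[E + F] ptr=9 lookahead=+ remaining=[+ num $]
Step 21: reduce T->F. Stack=[E + T] ptr=9 lookahead=+ remaining=[+ num $]
Step 22: reduce E->E + T. Stack=[E] ptr=9 lookahead=+ remaining=[+ num $]
Step 23: shift +. Stack=[E +] ptr=10 lookahead=num remaining=[num $]
Step 24: shift num. Stack=[E + num] ptr=11 lookahead=$ remaining=[$]
Step 25: reduce F->num. Stack=[E + F] ptr=11 lookahead=$ remaining=[$]
Step 26: reduce T->F. Stack=[E + T] ptr=11 lookahead=$ remaining=[$]
Step 27: reduce E->E + T. Stack=[E] ptr=11 lookahead=$ remaining=[$]
Step 28: accept. Stack=[E] ptr=11 lookahead=$ remaining=[$]

Answer: 6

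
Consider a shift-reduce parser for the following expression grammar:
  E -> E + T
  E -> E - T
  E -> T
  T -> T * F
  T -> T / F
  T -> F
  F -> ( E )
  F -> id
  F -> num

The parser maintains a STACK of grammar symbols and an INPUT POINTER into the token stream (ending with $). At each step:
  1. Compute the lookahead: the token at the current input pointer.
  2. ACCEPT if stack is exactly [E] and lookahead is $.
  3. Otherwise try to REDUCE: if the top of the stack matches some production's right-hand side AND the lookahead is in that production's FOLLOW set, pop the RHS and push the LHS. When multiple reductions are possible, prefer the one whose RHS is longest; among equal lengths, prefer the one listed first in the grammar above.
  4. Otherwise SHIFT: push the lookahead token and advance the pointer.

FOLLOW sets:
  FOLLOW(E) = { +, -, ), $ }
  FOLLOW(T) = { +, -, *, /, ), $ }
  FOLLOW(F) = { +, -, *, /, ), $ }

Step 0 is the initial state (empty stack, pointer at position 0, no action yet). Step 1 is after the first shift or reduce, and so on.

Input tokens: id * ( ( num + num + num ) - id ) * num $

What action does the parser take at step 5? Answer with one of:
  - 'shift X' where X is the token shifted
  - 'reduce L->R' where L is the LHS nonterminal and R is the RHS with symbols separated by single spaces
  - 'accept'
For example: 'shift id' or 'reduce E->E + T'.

Step 1: shift id. Stack=[id] ptr=1 lookahead=* remaining=[* ( ( num + num + num ) - id ) * num $]
Step 2: reduce F->id. Stack=[F] ptr=1 lookahead=* remaining=[* ( ( num + num + num ) - id ) * num $]
Step 3: reduce T->F. Stack=[T] ptr=1 lookahead=* remaining=[* ( ( num + num + num ) - id ) * num $]
Step 4: shift *. Stack=[T *] ptr=2 lookahead=( remaining=[( ( num + num + num ) - id ) * num $]
Step 5: shift (. Stack=[T * (] ptr=3 lookahead=( remaining=[( num + num + num ) - id ) * num $]

Answer: shift (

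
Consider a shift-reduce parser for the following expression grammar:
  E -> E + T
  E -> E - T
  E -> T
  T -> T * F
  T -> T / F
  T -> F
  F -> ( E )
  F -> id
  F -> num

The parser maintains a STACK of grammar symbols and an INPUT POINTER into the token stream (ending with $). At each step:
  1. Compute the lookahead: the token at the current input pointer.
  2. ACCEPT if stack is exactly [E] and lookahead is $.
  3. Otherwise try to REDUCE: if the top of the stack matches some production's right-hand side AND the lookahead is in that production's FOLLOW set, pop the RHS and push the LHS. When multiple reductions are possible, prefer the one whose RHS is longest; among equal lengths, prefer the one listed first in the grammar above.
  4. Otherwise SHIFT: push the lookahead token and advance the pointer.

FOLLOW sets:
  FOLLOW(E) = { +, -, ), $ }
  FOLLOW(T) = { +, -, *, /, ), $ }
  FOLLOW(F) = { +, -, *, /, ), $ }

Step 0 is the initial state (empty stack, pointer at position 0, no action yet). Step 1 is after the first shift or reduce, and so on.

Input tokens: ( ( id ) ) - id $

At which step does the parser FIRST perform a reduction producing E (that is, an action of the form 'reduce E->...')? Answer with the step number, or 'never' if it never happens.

Step 1: shift (. Stack=[(] ptr=1 lookahead=( remaining=[( id ) ) - id $]
Step 2: shift (. Stack=[( (] ptr=2 lookahead=id remaining=[id ) ) - id $]
Step 3: shift id. Stack=[( ( id] ptr=3 lookahead=) remaining=[) ) - id $]
Step 4: reduce F->id. Stack=[( ( F] ptr=3 lookahead=) remaining=[) ) - id $]
Step 5: reduce T->F. Stack=[( ( T] ptr=3 lookahead=) remaining=[) ) - id $]
Step 6: reduce E->T. Stack=[( ( E] ptr=3 lookahead=) remaining=[) ) - id $]

Answer: 6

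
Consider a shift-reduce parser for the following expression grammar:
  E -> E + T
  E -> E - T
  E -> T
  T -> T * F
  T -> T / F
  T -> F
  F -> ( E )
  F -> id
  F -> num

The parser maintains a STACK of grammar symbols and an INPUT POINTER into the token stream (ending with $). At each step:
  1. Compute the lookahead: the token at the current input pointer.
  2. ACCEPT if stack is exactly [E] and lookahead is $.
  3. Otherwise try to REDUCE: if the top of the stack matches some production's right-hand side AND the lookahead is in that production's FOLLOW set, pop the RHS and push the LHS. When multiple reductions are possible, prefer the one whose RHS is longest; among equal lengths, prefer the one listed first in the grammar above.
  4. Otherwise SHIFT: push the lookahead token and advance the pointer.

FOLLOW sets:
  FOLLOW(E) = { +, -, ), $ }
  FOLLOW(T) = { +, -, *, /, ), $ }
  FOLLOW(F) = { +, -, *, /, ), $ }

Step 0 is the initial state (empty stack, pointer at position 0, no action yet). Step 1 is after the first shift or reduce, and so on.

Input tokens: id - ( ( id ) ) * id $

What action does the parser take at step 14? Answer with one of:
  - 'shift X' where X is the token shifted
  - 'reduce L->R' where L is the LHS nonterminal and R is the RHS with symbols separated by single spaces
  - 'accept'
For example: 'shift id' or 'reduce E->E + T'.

Answer: reduce T->F

Derivation:
Step 1: shift id. Stack=[id] ptr=1 lookahead=- remaining=[- ( ( id ) ) * id $]
Step 2: reduce F->id. Stack=[F] ptr=1 lookahead=- remaining=[- ( ( id ) ) * id $]
Step 3: reduce T->F. Stack=[T] ptr=1 lookahead=- remaining=[- ( ( id ) ) * id $]
Step 4: reduce E->T. Stack=[E] ptr=1 lookahead=- remaining=[- ( ( id ) ) * id $]
Step 5: shift -. Stack=[E -] ptr=2 lookahead=( remaining=[( ( id ) ) * id $]
Step 6: shift (. Stack=[E - (] ptr=3 lookahead=( remaining=[( id ) ) * id $]
Step 7: shift (. Stack=[E - ( (] ptr=4 lookahead=id remaining=[id ) ) * id $]
Step 8: shift id. Stack=[E - ( ( id] ptr=5 lookahead=) remaining=[) ) * id $]
Step 9: reduce F->id. Stack=[E - ( ( F] ptr=5 lookahead=) remaining=[) ) * id $]
Step 10: reduce T->F. Stack=[E - ( ( T] ptr=5 lookahead=) remaining=[) ) * id $]
Step 11: reduce E->T. Stack=[E - ( ( E] ptr=5 lookahead=) remaining=[) ) * id $]
Step 12: shift ). Stack=[E - ( ( E )] ptr=6 lookahead=) remaining=[) * id $]
Step 13: reduce F->( E ). Stack=[E - ( F] ptr=6 lookahead=) remaining=[) * id $]
Step 14: reduce T->F. Stack=[E - ( T] ptr=6 lookahead=) remaining=[) * id $]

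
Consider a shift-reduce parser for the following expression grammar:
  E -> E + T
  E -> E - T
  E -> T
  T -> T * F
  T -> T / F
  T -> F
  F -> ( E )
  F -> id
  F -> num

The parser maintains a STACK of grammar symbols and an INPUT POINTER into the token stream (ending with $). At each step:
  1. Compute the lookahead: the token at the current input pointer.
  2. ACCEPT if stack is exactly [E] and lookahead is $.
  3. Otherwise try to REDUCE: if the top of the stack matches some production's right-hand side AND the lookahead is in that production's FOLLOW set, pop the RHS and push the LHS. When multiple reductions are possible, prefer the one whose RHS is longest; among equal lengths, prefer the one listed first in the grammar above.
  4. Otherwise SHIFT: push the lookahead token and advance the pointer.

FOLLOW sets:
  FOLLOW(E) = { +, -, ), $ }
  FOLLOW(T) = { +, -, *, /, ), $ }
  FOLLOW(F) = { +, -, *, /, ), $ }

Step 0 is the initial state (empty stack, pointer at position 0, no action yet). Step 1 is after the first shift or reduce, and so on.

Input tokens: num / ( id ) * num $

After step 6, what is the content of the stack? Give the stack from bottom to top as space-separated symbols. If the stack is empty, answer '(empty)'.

Step 1: shift num. Stack=[num] ptr=1 lookahead=/ remaining=[/ ( id ) * num $]
Step 2: reduce F->num. Stack=[F] ptr=1 lookahead=/ remaining=[/ ( id ) * num $]
Step 3: reduce T->F. Stack=[T] ptr=1 lookahead=/ remaining=[/ ( id ) * num $]
Step 4: shift /. Stack=[T /] ptr=2 lookahead=( remaining=[( id ) * num $]
Step 5: shift (. Stack=[T / (] ptr=3 lookahead=id remaining=[id ) * num $]
Step 6: shift id. Stack=[T / ( id] ptr=4 lookahead=) remaining=[) * num $]

Answer: T / ( id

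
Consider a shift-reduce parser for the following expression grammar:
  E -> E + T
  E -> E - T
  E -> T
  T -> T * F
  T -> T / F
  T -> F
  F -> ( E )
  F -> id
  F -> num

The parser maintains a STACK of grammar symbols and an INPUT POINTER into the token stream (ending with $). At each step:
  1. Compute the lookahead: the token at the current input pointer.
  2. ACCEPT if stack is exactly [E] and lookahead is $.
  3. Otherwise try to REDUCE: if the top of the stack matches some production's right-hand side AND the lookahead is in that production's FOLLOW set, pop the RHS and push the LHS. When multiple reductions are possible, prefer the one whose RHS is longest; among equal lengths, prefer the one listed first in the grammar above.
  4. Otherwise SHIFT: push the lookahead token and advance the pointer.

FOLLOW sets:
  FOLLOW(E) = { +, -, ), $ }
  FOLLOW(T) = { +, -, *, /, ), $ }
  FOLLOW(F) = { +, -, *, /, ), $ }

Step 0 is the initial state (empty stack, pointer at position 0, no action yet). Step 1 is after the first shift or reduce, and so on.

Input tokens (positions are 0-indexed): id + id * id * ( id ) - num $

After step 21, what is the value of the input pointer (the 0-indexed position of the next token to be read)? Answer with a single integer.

Step 1: shift id. Stack=[id] ptr=1 lookahead=+ remaining=[+ id * id * ( id ) - num $]
Step 2: reduce F->id. Stack=[F] ptr=1 lookahead=+ remaining=[+ id * id * ( id ) - num $]
Step 3: reduce T->F. Stack=[T] ptr=1 lookahead=+ remaining=[+ id * id * ( id ) - num $]
Step 4: reduce E->T. Stack=[E] ptr=1 lookahead=+ remaining=[+ id * id * ( id ) - num $]
Step 5: shift +. Stack=[E +] ptr=2 lookahead=id remaining=[id * id * ( id ) - num $]
Step 6: shift id. Stack=[E + id] ptr=3 lookahead=* remaining=[* id * ( id ) - num $]
Step 7: reduce F->id. Stack=[E + F] ptr=3 lookahead=* remaining=[* id * ( id ) - num $]
Step 8: reduce T->F. Stack=[E + T] ptr=3 lookahead=* remaining=[* id * ( id ) - num $]
Step 9: shift *. Stack=[E + T *] ptr=4 lookahead=id remaining=[id * ( id ) - num $]
Step 10: shift id. Stack=[E + T * id] ptr=5 lookahead=* remaining=[* ( id ) - num $]
Step 11: reduce F->id. Stack=[E + T * F] ptr=5 lookahead=* remaining=[* ( id ) - num $]
Step 12: reduce T->T * F. Stack=[E + T] ptr=5 lookahead=* remaining=[* ( id ) - num $]
Step 13: shift *. Stack=[E + T *] ptr=6 lookahead=( remaining=[( id ) - num $]
Step 14: shift (. Stack=[E + T * (] ptr=7 lookahead=id remaining=[id ) - num $]
Step 15: shift id. Stack=[E + T * ( id] ptr=8 lookahead=) remaining=[) - num $]
Step 16: reduce F->id. Stack=[E + T * ( F] ptr=8 lookahead=) remaining=[) - num $]
Step 17: reduce T->F. Stack=[E + T * ( T] ptr=8 lookahead=) remaining=[) - num $]
Step 18: reduce E->T. Stack=[E + T * ( E] ptr=8 lookahead=) remaining=[) - num $]
Step 19: shift ). Stack=[E + T * ( E )] ptr=9 lookahead=- remaining=[- num $]
Step 20: reduce F->( E ). Stack=[E + T * F] ptr=9 lookahead=- remaining=[- num $]
Step 21: reduce T->T * F. Stack=[E + T] ptr=9 lookahead=- remaining=[- num $]

Answer: 9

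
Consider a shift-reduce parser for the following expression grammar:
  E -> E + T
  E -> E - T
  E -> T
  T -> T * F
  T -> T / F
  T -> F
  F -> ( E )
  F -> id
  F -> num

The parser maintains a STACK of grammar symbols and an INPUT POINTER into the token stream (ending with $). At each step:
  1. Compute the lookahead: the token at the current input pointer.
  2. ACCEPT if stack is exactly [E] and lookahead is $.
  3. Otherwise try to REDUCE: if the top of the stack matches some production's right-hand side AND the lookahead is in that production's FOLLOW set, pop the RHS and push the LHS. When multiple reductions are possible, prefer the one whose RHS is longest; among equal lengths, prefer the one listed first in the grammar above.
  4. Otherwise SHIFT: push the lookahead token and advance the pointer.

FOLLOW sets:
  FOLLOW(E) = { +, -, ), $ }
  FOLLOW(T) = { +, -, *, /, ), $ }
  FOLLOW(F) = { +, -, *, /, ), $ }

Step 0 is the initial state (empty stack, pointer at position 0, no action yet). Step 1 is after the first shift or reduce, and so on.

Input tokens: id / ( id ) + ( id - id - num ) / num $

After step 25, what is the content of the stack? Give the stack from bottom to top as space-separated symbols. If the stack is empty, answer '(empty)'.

Step 1: shift id. Stack=[id] ptr=1 lookahead=/ remaining=[/ ( id ) + ( id - id - num ) / num $]
Step 2: reduce F->id. Stack=[F] ptr=1 lookahead=/ remaining=[/ ( id ) + ( id - id - num ) / num $]
Step 3: reduce T->F. Stack=[T] ptr=1 lookahead=/ remaining=[/ ( id ) + ( id - id - num ) / num $]
Step 4: shift /. Stack=[T /] ptr=2 lookahead=( remaining=[( id ) + ( id - id - num ) / num $]
Step 5: shift (. Stack=[T / (] ptr=3 lookahead=id remaining=[id ) + ( id - id - num ) / num $]
Step 6: shift id. Stack=[T / ( id] ptr=4 lookahead=) remaining=[) + ( id - id - num ) / num $]
Step 7: reduce F->id. Stack=[T / ( F] ptr=4 lookahead=) remaining=[) + ( id - id - num ) / num $]
Step 8: reduce T->F. Stack=[T / ( T] ptr=4 lookahead=) remaining=[) + ( id - id - num ) / num $]
Step 9: reduce E->T. Stack=[T / ( E] ptr=4 lookahead=) remaining=[) + ( id - id - num ) / num $]
Step 10: shift ). Stack=[T / ( E )] ptr=5 lookahead=+ remaining=[+ ( id - id - num ) / num $]
Step 11: reduce F->( E ). Stack=[T / F] ptr=5 lookahead=+ remaining=[+ ( id - id - num ) / num $]
Step 12: reduce T->T / F. Stack=[T] ptr=5 lookahead=+ remaining=[+ ( id - id - num ) / num $]
Step 13: reduce E->T. Stack=[E] ptr=5 lookahead=+ remaining=[+ ( id - id - num ) / num $]
Step 14: shift +. Stack=[E +] ptr=6 lookahead=( remaining=[( id - id - num ) / num $]
Step 15: shift (. Stack=[E + (] ptr=7 lookahead=id remaining=[id - id - num ) / num $]
Step 16: shift id. Stack=[E + ( id] ptr=8 lookahead=- remaining=[- id - num ) / num $]
Step 17: reduce F->id. Stack=[E + ( F] ptr=8 lookahead=- remaining=[- id - num ) / num $]
Step 18: reduce T->F. Stack=[E + ( T] ptr=8 lookahead=- remaining=[- id - num ) / num $]
Step 19: reduce E->T. Stack=[E + ( E] ptr=8 lookahead=- remaining=[- id - num ) / num $]
Step 20: shift -. Stack=[E + ( E -] ptr=9 lookahead=id remaining=[id - num ) / num $]
Step 21: shift id. Stack=[E + ( E - id] ptr=10 lookahead=- remaining=[- num ) / num $]
Step 22: reduce F->id. Stack=[E + ( E - F] ptr=10 lookahead=- remaining=[- num ) / num $]
Step 23: reduce T->F. Stack=[E + ( E - T] ptr=10 lookahead=- remaining=[- num ) / num $]
Step 24: reduce E->E - T. Stack=[E + ( E] ptr=10 lookahead=- remaining=[- num ) / num $]
Step 25: shift -. Stack=[E + ( E -] ptr=11 lookahead=num remaining=[num ) / num $]

Answer: E + ( E -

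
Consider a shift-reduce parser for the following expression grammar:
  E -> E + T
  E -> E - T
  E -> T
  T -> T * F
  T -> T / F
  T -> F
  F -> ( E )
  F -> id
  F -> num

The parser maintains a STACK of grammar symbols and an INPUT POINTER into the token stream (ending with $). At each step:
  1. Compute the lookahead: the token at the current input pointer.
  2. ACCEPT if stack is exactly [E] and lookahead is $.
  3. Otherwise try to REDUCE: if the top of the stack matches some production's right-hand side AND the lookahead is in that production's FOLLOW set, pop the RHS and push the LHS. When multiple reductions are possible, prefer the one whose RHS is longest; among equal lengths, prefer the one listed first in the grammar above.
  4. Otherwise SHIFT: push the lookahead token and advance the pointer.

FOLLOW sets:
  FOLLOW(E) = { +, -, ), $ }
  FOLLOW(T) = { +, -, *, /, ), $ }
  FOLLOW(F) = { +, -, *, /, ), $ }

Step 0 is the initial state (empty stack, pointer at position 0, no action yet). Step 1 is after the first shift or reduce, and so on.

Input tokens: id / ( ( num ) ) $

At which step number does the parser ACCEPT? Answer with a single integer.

Step 1: shift id. Stack=[id] ptr=1 lookahead=/ remaining=[/ ( ( num ) ) $]
Step 2: reduce F->id. Stack=[F] ptr=1 lookahead=/ remaining=[/ ( ( num ) ) $]
Step 3: reduce T->F. Stack=[T] ptr=1 lookahead=/ remaining=[/ ( ( num ) ) $]
Step 4: shift /. Stack=[T /] ptr=2 lookahead=( remaining=[( ( num ) ) $]
Step 5: shift (. Stack=[T / (] ptr=3 lookahead=( remaining=[( num ) ) $]
Step 6: shift (. Stack=[T / ( (] ptr=4 lookahead=num remaining=[num ) ) $]
Step 7: shift num. Stack=[T / ( ( num] ptr=5 lookahead=) remaining=[) ) $]
Step 8: reduce F->num. Stack=[T / ( ( F] ptr=5 lookahead=) remaining=[) ) $]
Step 9: reduce T->F. Stack=[T / ( ( T] ptr=5 lookahead=) remaining=[) ) $]
Step 10: reduce E->T. Stack=[T / ( ( E] ptr=5 lookahead=) remaining=[) ) $]
Step 11: shift ). Stack=[T / ( ( E )] ptr=6 lookahead=) remaining=[) $]
Step 12: reduce F->( E ). Stack=[T / ( F] ptr=6 lookahead=) remaining=[) $]
Step 13: reduce T->F. Stack=[T / ( T] ptr=6 lookahead=) remaining=[) $]
Step 14: reduce E->T. Stack=[T / ( E] ptr=6 lookahead=) remaining=[) $]
Step 15: shift ). Stack=[T / ( E )] ptr=7 lookahead=$ remaining=[$]
Step 16: reduce F->( E ). Stack=[T / F] ptr=7 lookahead=$ remaining=[$]
Step 17: reduce T->T / F. Stack=[T] ptr=7 lookahead=$ remaining=[$]
Step 18: reduce E->T. Stack=[E] ptr=7 lookahead=$ remaining=[$]
Step 19: accept. Stack=[E] ptr=7 lookahead=$ remaining=[$]

Answer: 19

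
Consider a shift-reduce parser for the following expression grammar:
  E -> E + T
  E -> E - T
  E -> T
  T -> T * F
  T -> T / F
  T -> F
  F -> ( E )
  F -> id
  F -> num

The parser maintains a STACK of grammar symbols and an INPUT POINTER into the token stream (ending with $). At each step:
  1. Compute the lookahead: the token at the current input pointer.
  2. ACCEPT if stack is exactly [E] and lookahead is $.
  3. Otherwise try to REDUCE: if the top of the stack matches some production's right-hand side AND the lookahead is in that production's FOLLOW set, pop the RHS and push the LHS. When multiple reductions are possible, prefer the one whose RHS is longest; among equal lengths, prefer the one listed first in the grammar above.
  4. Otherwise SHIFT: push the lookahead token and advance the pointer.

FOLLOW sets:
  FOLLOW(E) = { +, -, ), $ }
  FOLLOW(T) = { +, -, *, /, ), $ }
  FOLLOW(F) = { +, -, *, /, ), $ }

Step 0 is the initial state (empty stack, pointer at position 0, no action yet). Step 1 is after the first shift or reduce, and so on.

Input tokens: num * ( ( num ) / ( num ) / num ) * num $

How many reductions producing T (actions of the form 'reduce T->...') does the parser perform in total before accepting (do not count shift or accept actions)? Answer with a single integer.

Answer: 8

Derivation:
Step 1: shift num. Stack=[num] ptr=1 lookahead=* remaining=[* ( ( num ) / ( num ) / num ) * num $]
Step 2: reduce F->num. Stack=[F] ptr=1 lookahead=* remaining=[* ( ( num ) / ( num ) / num ) * num $]
Step 3: reduce T->F. Stack=[T] ptr=1 lookahead=* remaining=[* ( ( num ) / ( num ) / num ) * num $]
Step 4: shift *. Stack=[T *] ptr=2 lookahead=( remaining=[( ( num ) / ( num ) / num ) * num $]
Step 5: shift (. Stack=[T * (] ptr=3 lookahead=( remaining=[( num ) / ( num ) / num ) * num $]
Step 6: shift (. Stack=[T * ( (] ptr=4 lookahead=num remaining=[num ) / ( num ) / num ) * num $]
Step 7: shift num. Stack=[T * ( ( num] ptr=5 lookahead=) remaining=[) / ( num ) / num ) * num $]
Step 8: reduce F->num. Stack=[T * ( ( F] ptr=5 lookahead=) remaining=[) / ( num ) / num ) * num $]
Step 9: reduce T->F. Stack=[T * ( ( T] ptr=5 lookahead=) remaining=[) / ( num ) / num ) * num $]
Step 10: reduce E->T. Stack=[T * ( ( E] ptr=5 lookahead=) remaining=[) / ( num ) / num ) * num $]
Step 11: shift ). Stack=[T * ( ( E )] ptr=6 lookahead=/ remaining=[/ ( num ) / num ) * num $]
Step 12: reduce F->( E ). Stack=[T * ( F] ptr=6 lookahead=/ remaining=[/ ( num ) / num ) * num $]
Step 13: reduce T->F. Stack=[T * ( T] ptr=6 lookahead=/ remaining=[/ ( num ) / num ) * num $]
Step 14: shift /. Stack=[T * ( T /] ptr=7 lookahead=( remaining=[( num ) / num ) * num $]
Step 15: shift (. Stack=[T * ( T / (] ptr=8 lookahead=num remaining=[num ) / num ) * num $]
Step 16: shift num. Stack=[T * ( T / ( num] ptr=9 lookahead=) remaining=[) / num ) * num $]
Step 17: reduce F->num. Stack=[T * ( T / ( F] ptr=9 lookahead=) remaining=[) / num ) * num $]
Step 18: reduce T->F. Stack=[T * ( T / ( T] ptr=9 lookahead=) remaining=[) / num ) * num $]
Step 19: reduce E->T. Stack=[T * ( T / ( E] ptr=9 lookahead=) remaining=[) / num ) * num $]
Step 20: shift ). Stack=[T * ( T / ( E )] ptr=10 lookahead=/ remaining=[/ num ) * num $]
Step 21: reduce F->( E ). Stack=[T * ( T / F] ptr=10 lookahead=/ remaining=[/ num ) * num $]
Step 22: reduce T->T / F. Stack=[T * ( T] ptr=10 lookahead=/ remaining=[/ num ) * num $]
Step 23: shift /. Stack=[T * ( T /] ptr=11 lookahead=num remaining=[num ) * num $]
Step 24: shift num. Stack=[T * ( T / num] ptr=12 lookahead=) remaining=[) * num $]
Step 25: reduce F->num. Stack=[T * ( T / F] ptr=12 lookahead=) remaining=[) * num $]
Step 26: reduce T->T / F. Stack=[T * ( T] ptr=12 lookahead=) remaining=[) * num $]
Step 27: reduce E->T. Stack=[T * ( E] ptr=12 lookahead=) remaining=[) * num $]
Step 28: shift ). Stack=[T * ( E )] ptr=13 lookahead=* remaining=[* num $]
Step 29: reduce F->( E ). Stack=[T * F] ptr=13 lookahead=* remaining=[* num $]
Step 30: reduce T->T * F. Stack=[T] ptr=13 lookahead=* remaining=[* num $]
Step 31: shift *. Stack=[T *] ptr=14 lookahead=num remaining=[num $]
Step 32: shift num. Stack=[T * num] ptr=15 lookahead=$ remaining=[$]
Step 33: reduce F->num. Stack=[T * F] ptr=15 lookahead=$ remaining=[$]
Step 34: reduce T->T * F. Stack=[T] ptr=15 lookahead=$ remaining=[$]
Step 35: reduce E->T. Stack=[E] ptr=15 lookahead=$ remaining=[$]
Step 36: accept. Stack=[E] ptr=15 lookahead=$ remaining=[$]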